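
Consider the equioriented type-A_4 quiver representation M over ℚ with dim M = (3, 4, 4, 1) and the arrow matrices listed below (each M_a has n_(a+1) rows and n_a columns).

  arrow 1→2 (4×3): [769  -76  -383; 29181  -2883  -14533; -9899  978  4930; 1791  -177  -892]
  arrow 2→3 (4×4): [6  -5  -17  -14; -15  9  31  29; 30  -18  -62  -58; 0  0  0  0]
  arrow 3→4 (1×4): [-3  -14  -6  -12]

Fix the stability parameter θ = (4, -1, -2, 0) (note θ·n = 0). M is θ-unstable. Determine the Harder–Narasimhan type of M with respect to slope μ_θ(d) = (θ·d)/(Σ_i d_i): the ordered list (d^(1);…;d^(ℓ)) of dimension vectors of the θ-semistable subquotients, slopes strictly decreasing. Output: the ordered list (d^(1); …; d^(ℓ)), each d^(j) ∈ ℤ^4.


Via rank(M_{q-1}∘⋯∘M_p): M ≅ I[1,2]^2, I[1,4], I[2,3], I[3,3]^2.
μ_θ-semistable layers: μ^(1)=3/2; μ^(2)=1/4; μ^(3)=-3/2; μ^(4)=-2

((2, 2, 0, 0); (1, 1, 1, 1); (0, 1, 1, 0); (0, 0, 2, 0))


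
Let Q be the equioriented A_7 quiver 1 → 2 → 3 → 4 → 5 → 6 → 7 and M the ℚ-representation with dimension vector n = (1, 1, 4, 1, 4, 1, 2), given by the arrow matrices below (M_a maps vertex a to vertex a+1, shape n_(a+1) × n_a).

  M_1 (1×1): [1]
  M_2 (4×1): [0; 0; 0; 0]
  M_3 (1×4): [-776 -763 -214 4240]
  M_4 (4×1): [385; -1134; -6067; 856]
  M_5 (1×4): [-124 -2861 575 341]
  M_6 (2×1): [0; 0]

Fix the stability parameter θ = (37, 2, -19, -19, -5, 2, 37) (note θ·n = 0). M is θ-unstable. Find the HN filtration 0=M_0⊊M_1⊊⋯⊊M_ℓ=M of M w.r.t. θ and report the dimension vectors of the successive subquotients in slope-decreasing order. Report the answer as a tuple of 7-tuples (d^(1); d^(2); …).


Barcode: M ≅ I[1,2], I[3,3]^3, I[3,6], I[5,5]^3, I[7,7]^2. HN layers by μ_θ (5 steps, strictly decreasing):
  μ^(1)=37; μ^(2)=39/2; μ^(3)=2; μ^(4)=-5; μ^(5)=-19

((0, 0, 0, 0, 0, 0, 2); (1, 1, 0, 0, 0, 0, 0); (0, 0, 0, 0, 0, 1, 0); (0, 0, 0, 0, 4, 0, 0); (0, 0, 4, 1, 0, 0, 0))


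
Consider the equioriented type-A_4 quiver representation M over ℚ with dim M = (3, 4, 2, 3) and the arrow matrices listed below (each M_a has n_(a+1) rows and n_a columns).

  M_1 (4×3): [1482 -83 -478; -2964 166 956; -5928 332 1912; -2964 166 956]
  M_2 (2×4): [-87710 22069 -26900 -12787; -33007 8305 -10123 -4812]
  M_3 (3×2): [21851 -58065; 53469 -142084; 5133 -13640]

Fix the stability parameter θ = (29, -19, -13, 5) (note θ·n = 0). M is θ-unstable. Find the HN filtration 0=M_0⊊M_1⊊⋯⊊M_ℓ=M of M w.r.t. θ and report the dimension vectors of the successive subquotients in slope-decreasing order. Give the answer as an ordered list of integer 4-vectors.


Barcode: M ≅ I[1,1]^2, I[1,4], I[2,2]^2, I[2,4], I[4,4]. HN layers by μ_θ (5 steps, strictly decreasing):
  μ^(1)=29; μ^(2)=5; μ^(3)=-1; μ^(4)=-13; μ^(5)=-19

((2, 0, 0, 0); (0, 0, 0, 3); (1, 1, 1, 0); (0, 0, 1, 0); (0, 3, 0, 0))


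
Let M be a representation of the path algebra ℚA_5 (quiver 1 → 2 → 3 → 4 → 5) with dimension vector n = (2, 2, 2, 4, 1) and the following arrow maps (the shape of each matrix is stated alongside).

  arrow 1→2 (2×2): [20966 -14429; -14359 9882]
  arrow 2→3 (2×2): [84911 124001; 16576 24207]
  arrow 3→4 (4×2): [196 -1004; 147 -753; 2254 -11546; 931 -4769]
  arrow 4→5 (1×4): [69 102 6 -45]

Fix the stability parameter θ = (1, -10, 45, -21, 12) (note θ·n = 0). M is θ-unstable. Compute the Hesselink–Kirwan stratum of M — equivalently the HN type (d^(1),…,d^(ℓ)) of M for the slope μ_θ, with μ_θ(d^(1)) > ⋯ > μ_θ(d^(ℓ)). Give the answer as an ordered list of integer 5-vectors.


Via rank(M_{q-1}∘⋯∘M_p): M ≅ I[1,3], I[1,5], I[4,4]^3.
μ_θ-semistable layers: μ^(1)=45; μ^(2)=12; μ^(3)=-9/2; μ^(4)=-21

((0, 0, 1, 0, 0); (0, 0, 1, 1, 1); (2, 2, 0, 0, 0); (0, 0, 0, 3, 0))


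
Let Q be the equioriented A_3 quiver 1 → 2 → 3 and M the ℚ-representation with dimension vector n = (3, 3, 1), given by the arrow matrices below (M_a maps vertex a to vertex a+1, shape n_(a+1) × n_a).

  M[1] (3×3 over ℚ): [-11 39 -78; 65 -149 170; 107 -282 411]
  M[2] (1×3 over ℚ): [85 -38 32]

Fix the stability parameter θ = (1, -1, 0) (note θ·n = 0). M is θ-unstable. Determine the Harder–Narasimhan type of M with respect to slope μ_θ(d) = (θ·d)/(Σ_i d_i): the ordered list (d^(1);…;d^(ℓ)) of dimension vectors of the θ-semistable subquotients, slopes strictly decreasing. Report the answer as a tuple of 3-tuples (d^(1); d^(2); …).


Via rank(M_{q-1}∘⋯∘M_p): M ≅ I[1,1], I[1,2], I[1,3], I[2,2].
μ_θ-semistable layers: μ^(1)=1; μ^(2)=0; μ^(3)=-1

((1, 0, 0); (2, 2, 1); (0, 1, 0))


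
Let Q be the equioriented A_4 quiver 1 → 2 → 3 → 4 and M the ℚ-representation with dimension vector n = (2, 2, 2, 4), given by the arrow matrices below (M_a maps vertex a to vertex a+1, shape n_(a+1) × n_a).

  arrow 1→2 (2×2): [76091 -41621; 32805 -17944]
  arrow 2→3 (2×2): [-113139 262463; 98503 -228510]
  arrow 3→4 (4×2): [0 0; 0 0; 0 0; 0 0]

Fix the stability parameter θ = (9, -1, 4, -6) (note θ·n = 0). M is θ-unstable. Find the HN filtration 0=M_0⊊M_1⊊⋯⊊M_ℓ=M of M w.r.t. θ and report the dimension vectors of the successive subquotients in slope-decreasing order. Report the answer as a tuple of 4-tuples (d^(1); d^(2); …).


Via rank(M_{q-1}∘⋯∘M_p): M ≅ I[1,3]^2, I[4,4]^4.
μ_θ-semistable layers: μ^(1)=4; μ^(2)=-6

((2, 2, 2, 0); (0, 0, 0, 4))


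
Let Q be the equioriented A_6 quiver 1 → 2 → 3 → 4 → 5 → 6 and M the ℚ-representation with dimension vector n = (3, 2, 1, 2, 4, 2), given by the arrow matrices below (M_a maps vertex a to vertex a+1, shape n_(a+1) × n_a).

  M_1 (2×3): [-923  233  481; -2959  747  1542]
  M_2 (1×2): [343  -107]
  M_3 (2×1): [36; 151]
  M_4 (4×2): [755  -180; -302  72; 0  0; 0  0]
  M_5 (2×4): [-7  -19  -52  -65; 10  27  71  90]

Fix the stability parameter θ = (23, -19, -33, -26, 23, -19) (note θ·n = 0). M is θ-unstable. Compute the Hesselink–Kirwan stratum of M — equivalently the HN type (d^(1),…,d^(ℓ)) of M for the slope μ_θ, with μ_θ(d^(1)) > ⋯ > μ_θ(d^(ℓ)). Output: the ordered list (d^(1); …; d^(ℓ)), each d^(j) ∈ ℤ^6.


Interval decomposition of M: I[1,1], I[1,2], I[1,4], I[4,6], I[5,5]^2, I[5,6].
HN type (ℓ=4): μ^(1)=23; μ^(2)=2; μ^(3)=-55/4; μ^(4)=-26

((1, 0, 0, 0, 2, 0); (1, 1, 0, 0, 2, 2); (1, 1, 1, 1, 0, 0); (0, 0, 0, 1, 0, 0))


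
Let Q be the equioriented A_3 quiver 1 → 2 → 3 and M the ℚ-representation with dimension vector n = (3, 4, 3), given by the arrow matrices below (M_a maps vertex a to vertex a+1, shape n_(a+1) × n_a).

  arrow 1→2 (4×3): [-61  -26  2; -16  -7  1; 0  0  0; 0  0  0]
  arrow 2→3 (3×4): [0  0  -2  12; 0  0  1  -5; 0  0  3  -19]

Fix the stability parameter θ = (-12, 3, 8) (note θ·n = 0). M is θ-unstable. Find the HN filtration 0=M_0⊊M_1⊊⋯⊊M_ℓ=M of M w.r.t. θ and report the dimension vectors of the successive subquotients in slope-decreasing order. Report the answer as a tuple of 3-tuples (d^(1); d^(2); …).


Interval decomposition of M: I[1,1], I[1,2]^2, I[2,3]^2, I[3,3].
HN type (ℓ=3): μ^(1)=8; μ^(2)=3; μ^(3)=-12

((0, 0, 3); (0, 4, 0); (3, 0, 0))


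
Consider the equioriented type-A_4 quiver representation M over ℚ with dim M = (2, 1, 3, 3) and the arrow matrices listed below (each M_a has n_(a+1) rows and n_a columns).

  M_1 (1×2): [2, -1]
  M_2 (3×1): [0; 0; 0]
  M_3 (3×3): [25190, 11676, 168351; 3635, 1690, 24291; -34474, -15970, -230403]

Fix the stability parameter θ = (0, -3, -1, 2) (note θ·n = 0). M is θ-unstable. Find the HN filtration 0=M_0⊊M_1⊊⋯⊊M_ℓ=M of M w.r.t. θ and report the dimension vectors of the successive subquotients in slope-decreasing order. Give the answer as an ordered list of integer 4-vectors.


Via rank(M_{q-1}∘⋯∘M_p): M ≅ I[1,1], I[1,2], I[3,4]^3.
μ_θ-semistable layers: μ^(1)=2; μ^(2)=0; μ^(3)=-1; μ^(4)=-3/2

((0, 0, 0, 3); (1, 0, 0, 0); (0, 0, 3, 0); (1, 1, 0, 0))


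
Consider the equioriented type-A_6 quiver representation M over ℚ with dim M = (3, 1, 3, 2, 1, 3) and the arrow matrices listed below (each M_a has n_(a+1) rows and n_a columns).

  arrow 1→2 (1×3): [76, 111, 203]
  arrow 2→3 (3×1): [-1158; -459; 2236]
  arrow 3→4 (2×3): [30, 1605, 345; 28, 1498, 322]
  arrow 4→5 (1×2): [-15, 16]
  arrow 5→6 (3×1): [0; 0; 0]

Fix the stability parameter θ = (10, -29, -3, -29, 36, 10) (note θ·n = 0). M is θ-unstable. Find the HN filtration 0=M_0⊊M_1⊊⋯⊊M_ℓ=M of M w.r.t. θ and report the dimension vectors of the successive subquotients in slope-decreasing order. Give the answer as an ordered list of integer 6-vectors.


Via rank(M_{q-1}∘⋯∘M_p): M ≅ I[1,1]^2, I[1,5], I[3,3]^2, I[4,4], I[6,6]^3.
μ_θ-semistable layers: μ^(1)=36; μ^(2)=10; μ^(3)=-3; μ^(4)=-51/4; μ^(5)=-29

((0, 0, 0, 0, 1, 0); (2, 0, 0, 0, 0, 3); (0, 0, 2, 0, 0, 0); (1, 1, 1, 1, 0, 0); (0, 0, 0, 1, 0, 0))


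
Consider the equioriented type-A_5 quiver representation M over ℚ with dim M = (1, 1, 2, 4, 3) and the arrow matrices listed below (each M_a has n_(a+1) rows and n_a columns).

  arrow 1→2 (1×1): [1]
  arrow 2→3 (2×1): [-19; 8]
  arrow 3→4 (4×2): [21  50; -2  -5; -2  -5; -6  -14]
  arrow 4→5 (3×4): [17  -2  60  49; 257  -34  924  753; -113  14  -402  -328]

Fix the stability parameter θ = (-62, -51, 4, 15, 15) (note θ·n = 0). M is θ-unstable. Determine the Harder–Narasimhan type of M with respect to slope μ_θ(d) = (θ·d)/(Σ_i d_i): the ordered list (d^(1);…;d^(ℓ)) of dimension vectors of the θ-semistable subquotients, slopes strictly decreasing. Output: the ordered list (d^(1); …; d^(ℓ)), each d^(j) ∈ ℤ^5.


Via rank(M_{q-1}∘⋯∘M_p): M ≅ I[1,5], I[3,4], I[4,4], I[4,5], I[5,5].
μ_θ-semistable layers: μ^(1)=15; μ^(2)=4; μ^(3)=-51; μ^(4)=-62

((0, 0, 0, 4, 3); (0, 0, 2, 0, 0); (0, 1, 0, 0, 0); (1, 0, 0, 0, 0))


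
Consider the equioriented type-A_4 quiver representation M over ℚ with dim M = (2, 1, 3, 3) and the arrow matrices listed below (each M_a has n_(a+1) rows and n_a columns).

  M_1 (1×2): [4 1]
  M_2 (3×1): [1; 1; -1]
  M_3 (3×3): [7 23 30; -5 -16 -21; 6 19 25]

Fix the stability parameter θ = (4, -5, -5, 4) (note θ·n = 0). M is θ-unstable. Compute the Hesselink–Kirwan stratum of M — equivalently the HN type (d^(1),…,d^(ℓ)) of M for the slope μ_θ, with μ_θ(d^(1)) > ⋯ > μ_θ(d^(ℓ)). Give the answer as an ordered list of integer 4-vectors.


Via rank(M_{q-1}∘⋯∘M_p): M ≅ I[1,1], I[1,3], I[3,4]^2, I[4,4].
μ_θ-semistable layers: μ^(1)=4; μ^(2)=-2; μ^(3)=-5

((1, 0, 0, 3); (1, 1, 1, 0); (0, 0, 2, 0))


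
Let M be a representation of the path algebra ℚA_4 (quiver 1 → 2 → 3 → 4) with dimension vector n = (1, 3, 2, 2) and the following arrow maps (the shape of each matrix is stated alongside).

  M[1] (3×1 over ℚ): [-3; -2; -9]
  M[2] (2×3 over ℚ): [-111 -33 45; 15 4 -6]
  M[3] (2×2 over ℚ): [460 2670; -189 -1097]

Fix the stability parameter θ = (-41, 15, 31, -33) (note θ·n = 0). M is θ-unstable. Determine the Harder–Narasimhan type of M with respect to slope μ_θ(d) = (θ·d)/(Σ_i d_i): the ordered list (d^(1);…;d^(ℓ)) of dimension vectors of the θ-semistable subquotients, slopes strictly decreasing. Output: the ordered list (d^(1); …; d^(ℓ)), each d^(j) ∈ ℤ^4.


Barcode: M ≅ I[1,4], I[2,2], I[2,4]. HN layers by μ_θ (3 steps, strictly decreasing):
  μ^(1)=15; μ^(2)=13/3; μ^(3)=-41

((0, 1, 0, 0); (0, 2, 2, 2); (1, 0, 0, 0))


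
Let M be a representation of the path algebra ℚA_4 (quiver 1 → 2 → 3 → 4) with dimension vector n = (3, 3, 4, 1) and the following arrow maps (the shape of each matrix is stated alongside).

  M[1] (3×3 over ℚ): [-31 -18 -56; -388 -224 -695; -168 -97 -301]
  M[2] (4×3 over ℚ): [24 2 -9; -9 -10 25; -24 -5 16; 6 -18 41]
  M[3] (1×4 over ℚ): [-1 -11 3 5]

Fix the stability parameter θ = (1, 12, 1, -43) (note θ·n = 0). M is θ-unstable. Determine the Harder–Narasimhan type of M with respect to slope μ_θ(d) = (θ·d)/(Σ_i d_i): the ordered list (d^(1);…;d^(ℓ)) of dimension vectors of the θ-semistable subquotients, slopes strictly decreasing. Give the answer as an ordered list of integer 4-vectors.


Interval decomposition of M: I[1,3]^2, I[1,4], I[3,3].
HN type (ℓ=3): μ^(1)=13/2; μ^(2)=1; μ^(3)=-29/4

((0, 2, 2, 0); (2, 0, 1, 0); (1, 1, 1, 1))


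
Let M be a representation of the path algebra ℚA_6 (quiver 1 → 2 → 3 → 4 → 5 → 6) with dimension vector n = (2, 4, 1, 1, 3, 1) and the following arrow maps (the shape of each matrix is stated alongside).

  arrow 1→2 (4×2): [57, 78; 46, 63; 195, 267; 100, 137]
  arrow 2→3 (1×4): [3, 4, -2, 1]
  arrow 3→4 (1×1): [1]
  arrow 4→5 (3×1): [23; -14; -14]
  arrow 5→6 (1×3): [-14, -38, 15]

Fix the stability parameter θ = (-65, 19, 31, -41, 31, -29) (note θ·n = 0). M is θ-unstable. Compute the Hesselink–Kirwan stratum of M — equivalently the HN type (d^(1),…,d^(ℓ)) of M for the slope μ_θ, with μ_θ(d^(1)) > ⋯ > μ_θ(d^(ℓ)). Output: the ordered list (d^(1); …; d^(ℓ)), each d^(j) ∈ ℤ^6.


Via rank(M_{q-1}∘⋯∘M_p): M ≅ I[1,2], I[1,5], I[2,2]^2, I[5,5], I[5,6].
μ_θ-semistable layers: μ^(1)=31; μ^(2)=19; μ^(3)=3; μ^(4)=1; μ^(5)=-65

((0, 0, 0, 0, 2, 0); (0, 3, 0, 0, 0, 0); (0, 1, 1, 1, 0, 0); (0, 0, 0, 0, 1, 1); (2, 0, 0, 0, 0, 0))


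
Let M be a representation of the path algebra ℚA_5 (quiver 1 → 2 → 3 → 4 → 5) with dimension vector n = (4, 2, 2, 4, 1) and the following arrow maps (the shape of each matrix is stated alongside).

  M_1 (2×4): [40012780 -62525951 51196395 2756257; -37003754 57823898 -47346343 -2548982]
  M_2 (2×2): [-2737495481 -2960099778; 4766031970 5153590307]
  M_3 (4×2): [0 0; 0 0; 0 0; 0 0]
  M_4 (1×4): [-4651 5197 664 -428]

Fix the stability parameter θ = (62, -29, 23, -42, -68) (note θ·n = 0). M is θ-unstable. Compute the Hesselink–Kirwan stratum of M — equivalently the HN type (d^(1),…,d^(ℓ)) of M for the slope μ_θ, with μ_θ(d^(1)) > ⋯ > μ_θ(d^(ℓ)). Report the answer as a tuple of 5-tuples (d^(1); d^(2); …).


Via rank(M_{q-1}∘⋯∘M_p): M ≅ I[1,1]^2, I[1,3]^2, I[4,4]^3, I[4,5].
μ_θ-semistable layers: μ^(1)=62; μ^(2)=23; μ^(3)=33/2; μ^(4)=-42; μ^(5)=-55

((2, 0, 0, 0, 0); (0, 0, 2, 0, 0); (2, 2, 0, 0, 0); (0, 0, 0, 3, 0); (0, 0, 0, 1, 1))


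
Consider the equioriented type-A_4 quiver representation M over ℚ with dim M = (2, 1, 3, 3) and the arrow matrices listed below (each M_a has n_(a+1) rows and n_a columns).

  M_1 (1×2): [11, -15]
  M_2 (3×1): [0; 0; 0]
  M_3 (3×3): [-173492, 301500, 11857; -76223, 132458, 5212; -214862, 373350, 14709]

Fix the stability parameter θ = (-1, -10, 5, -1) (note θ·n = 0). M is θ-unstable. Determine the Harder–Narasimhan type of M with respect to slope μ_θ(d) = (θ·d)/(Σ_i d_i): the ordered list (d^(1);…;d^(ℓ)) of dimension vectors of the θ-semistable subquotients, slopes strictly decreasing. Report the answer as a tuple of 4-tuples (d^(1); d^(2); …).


Barcode: M ≅ I[1,1], I[1,2], I[3,4]^3. HN layers by μ_θ (3 steps, strictly decreasing):
  μ^(1)=2; μ^(2)=-1; μ^(3)=-11/2

((0, 0, 3, 3); (1, 0, 0, 0); (1, 1, 0, 0))


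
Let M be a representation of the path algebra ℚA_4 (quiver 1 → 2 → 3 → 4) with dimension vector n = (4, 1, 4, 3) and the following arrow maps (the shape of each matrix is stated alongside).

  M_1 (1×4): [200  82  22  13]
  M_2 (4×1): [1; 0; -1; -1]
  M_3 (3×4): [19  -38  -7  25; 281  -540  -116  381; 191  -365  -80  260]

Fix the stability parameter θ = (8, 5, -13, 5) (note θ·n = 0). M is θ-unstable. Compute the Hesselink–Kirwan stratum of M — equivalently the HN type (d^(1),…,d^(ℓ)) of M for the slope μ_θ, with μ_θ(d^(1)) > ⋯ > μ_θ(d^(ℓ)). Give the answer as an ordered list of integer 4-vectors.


Interval decomposition of M: I[1,1]^3, I[1,4], I[3,3], I[3,4]^2.
HN type (ℓ=4): μ^(1)=8; μ^(2)=5; μ^(3)=0; μ^(4)=-13

((3, 0, 0, 0); (0, 0, 0, 3); (1, 1, 1, 0); (0, 0, 3, 0))


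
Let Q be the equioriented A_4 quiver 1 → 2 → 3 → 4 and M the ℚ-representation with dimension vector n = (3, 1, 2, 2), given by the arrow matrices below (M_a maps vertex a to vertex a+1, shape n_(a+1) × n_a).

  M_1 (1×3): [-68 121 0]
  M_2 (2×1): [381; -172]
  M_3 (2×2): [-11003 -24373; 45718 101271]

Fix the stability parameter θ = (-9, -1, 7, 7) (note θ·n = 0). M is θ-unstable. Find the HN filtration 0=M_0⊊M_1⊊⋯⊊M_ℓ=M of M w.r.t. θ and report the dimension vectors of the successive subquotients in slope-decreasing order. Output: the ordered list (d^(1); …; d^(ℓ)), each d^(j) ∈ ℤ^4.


Interval decomposition of M: I[1,1]^2, I[1,4], I[3,4].
HN type (ℓ=3): μ^(1)=7; μ^(2)=-1; μ^(3)=-9

((0, 0, 2, 2); (0, 1, 0, 0); (3, 0, 0, 0))


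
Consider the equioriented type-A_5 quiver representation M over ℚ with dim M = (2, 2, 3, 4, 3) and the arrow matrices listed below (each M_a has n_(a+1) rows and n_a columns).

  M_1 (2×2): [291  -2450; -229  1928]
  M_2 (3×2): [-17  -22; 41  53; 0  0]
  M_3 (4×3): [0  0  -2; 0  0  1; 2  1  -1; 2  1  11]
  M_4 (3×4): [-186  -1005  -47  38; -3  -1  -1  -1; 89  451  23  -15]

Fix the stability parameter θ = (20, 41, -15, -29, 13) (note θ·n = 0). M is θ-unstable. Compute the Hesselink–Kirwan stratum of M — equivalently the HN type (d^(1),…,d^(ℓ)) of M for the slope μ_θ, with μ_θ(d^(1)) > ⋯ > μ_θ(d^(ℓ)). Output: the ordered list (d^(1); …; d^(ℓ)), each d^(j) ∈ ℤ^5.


Via rank(M_{q-1}∘⋯∘M_p): M ≅ I[1,3], I[1,5], I[3,5], I[4,4], I[4,5].
μ_θ-semistable layers: μ^(1)=46/3; μ^(2)=13; μ^(3)=17/4; μ^(4)=-22; μ^(5)=-29

((1, 1, 1, 0, 0); (0, 0, 0, 0, 3); (1, 1, 1, 1, 0); (0, 0, 1, 1, 0); (0, 0, 0, 2, 0))


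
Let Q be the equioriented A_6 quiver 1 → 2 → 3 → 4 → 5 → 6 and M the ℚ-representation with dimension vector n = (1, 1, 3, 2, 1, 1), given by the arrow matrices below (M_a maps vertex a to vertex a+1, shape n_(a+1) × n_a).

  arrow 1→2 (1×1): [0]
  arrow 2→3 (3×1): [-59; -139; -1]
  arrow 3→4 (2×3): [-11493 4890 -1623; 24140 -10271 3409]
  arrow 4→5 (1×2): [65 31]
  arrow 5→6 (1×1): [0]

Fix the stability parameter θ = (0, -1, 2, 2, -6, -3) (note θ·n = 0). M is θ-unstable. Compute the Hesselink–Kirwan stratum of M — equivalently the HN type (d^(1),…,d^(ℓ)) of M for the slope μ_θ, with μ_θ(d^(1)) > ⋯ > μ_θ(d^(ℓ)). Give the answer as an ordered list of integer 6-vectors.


Interval decomposition of M: I[1,1], I[2,3], I[3,4], I[3,5], I[6,6].
HN type (ℓ=5): μ^(1)=2; μ^(2)=0; μ^(3)=-2/3; μ^(4)=-1; μ^(5)=-3

((0, 0, 2, 1, 0, 0); (1, 0, 0, 0, 0, 0); (0, 0, 1, 1, 1, 0); (0, 1, 0, 0, 0, 0); (0, 0, 0, 0, 0, 1))


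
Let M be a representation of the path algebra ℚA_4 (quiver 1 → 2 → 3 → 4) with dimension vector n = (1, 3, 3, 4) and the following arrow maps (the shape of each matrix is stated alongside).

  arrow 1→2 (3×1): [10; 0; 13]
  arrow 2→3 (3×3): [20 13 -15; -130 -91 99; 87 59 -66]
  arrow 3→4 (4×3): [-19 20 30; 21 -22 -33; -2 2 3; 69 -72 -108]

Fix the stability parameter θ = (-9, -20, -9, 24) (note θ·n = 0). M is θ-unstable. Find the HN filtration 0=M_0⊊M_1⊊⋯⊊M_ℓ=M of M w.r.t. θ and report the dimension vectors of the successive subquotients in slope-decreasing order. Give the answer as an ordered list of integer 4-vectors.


Barcode: M ≅ I[1,4], I[2,3], I[2,4], I[4,4]^2. HN layers by μ_θ (4 steps, strictly decreasing):
  μ^(1)=24; μ^(2)=-9; μ^(3)=-29/2; μ^(4)=-20

((0, 0, 0, 4); (0, 0, 3, 0); (1, 1, 0, 0); (0, 2, 0, 0))


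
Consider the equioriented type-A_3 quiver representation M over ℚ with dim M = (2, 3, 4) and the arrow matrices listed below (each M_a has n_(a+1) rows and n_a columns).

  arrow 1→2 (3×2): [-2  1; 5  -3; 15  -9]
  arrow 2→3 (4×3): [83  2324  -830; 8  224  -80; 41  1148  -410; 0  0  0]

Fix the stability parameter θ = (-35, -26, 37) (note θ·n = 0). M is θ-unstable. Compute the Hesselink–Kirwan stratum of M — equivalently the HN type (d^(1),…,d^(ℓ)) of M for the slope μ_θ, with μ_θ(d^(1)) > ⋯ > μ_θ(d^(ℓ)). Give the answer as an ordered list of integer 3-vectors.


Barcode: M ≅ I[1,2], I[1,3], I[2,2], I[3,3]^3. HN layers by μ_θ (3 steps, strictly decreasing):
  μ^(1)=37; μ^(2)=-26; μ^(3)=-35

((0, 0, 4); (0, 3, 0); (2, 0, 0))


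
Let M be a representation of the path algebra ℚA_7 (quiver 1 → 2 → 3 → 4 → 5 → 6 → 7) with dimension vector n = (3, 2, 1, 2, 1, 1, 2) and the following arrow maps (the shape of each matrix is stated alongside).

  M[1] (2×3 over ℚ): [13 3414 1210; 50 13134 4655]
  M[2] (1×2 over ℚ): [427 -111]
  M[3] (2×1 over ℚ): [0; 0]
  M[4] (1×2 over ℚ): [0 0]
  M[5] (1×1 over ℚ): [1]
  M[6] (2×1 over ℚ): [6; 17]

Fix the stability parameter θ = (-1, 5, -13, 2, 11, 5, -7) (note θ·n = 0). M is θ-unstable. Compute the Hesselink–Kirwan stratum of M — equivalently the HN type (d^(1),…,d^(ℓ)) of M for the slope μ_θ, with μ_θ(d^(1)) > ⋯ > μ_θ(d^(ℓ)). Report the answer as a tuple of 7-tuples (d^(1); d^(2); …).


Interval decomposition of M: I[1,1], I[1,2], I[1,3], I[4,4]^2, I[5,7], I[7,7].
HN type (ℓ=6): μ^(1)=5; μ^(2)=3; μ^(3)=2; μ^(4)=-1; μ^(5)=-3; μ^(6)=-7

((0, 1, 0, 0, 0, 0, 0); (0, 0, 0, 0, 1, 1, 1); (0, 0, 0, 2, 0, 0, 0); (2, 0, 0, 0, 0, 0, 0); (1, 1, 1, 0, 0, 0, 0); (0, 0, 0, 0, 0, 0, 1))


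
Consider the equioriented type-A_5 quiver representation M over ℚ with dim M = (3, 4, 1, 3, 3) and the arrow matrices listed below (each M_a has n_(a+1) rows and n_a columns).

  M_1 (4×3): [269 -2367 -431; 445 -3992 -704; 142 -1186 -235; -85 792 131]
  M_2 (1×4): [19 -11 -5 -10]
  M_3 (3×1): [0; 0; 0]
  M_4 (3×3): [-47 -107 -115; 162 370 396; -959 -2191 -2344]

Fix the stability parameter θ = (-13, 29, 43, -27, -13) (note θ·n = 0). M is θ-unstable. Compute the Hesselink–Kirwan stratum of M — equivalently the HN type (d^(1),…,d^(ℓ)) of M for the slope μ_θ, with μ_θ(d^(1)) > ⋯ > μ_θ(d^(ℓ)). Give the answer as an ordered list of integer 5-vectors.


Via rank(M_{q-1}∘⋯∘M_p): M ≅ I[1,2]^2, I[1,3], I[2,2], I[4,4], I[4,5]^2, I[5,5].
μ_θ-semistable layers: μ^(1)=43; μ^(2)=29; μ^(3)=-13; μ^(4)=-27

((0, 0, 1, 0, 0); (0, 4, 0, 0, 0); (3, 0, 0, 0, 3); (0, 0, 0, 3, 0))


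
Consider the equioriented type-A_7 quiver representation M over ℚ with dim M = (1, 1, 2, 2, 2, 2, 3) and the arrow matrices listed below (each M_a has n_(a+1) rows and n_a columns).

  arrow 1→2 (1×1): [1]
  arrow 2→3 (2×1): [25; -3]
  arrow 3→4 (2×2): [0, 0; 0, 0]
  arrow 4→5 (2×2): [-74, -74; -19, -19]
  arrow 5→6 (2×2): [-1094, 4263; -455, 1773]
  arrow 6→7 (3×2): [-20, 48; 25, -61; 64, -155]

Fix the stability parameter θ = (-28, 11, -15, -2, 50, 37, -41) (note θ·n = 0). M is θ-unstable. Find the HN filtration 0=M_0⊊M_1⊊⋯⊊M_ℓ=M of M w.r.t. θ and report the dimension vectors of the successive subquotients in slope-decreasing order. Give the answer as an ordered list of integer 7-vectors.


Via rank(M_{q-1}∘⋯∘M_p): M ≅ I[1,3], I[3,3], I[4,4], I[4,7], I[5,7], I[7,7].
μ_θ-semistable layers: μ^(1)=46/3; μ^(2)=-2; μ^(3)=-15; μ^(4)=-28; μ^(5)=-41

((0, 0, 0, 0, 2, 2, 2); (0, 1, 1, 2, 0, 0, 0); (0, 0, 1, 0, 0, 0, 0); (1, 0, 0, 0, 0, 0, 0); (0, 0, 0, 0, 0, 0, 1))


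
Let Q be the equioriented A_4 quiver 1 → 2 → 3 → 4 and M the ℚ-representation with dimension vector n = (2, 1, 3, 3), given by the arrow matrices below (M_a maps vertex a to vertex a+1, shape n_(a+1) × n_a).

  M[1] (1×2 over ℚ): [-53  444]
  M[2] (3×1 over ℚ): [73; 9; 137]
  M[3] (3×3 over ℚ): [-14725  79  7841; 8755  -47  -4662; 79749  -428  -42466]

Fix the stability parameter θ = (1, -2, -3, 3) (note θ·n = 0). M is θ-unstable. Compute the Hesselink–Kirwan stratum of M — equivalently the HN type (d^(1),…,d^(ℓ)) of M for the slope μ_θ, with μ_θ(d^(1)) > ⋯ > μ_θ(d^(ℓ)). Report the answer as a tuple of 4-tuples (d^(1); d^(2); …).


Via rank(M_{q-1}∘⋯∘M_p): M ≅ I[1,1], I[1,4], I[3,4]^2.
μ_θ-semistable layers: μ^(1)=3; μ^(2)=1; μ^(3)=-4/3; μ^(4)=-3

((0, 0, 0, 3); (1, 0, 0, 0); (1, 1, 1, 0); (0, 0, 2, 0))


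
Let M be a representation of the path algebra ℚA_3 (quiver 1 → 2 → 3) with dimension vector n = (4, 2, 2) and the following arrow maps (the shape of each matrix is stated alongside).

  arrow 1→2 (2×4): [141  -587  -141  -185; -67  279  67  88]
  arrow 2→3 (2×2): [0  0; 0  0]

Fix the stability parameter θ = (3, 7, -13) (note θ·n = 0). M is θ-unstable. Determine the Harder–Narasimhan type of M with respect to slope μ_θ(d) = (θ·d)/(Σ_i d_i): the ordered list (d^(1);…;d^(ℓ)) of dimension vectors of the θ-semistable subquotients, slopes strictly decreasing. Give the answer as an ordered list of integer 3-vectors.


Interval decomposition of M: I[1,1]^2, I[1,2]^2, I[3,3]^2.
HN type (ℓ=3): μ^(1)=7; μ^(2)=3; μ^(3)=-13

((0, 2, 0); (4, 0, 0); (0, 0, 2))


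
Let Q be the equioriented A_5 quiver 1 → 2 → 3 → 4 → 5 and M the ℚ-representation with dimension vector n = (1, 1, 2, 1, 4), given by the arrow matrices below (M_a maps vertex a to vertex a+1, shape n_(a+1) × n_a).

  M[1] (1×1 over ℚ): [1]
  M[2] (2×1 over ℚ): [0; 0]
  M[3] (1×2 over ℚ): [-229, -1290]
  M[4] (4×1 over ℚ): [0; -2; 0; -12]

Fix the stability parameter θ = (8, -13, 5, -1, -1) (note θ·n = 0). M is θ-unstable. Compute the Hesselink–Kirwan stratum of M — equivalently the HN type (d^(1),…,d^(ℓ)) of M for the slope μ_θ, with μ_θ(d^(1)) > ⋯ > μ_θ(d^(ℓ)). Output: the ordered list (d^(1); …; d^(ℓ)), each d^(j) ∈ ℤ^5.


Interval decomposition of M: I[1,2], I[3,3], I[3,5], I[5,5]^3.
HN type (ℓ=4): μ^(1)=5; μ^(2)=1; μ^(3)=-1; μ^(4)=-5/2

((0, 0, 1, 0, 0); (0, 0, 1, 1, 1); (0, 0, 0, 0, 3); (1, 1, 0, 0, 0))


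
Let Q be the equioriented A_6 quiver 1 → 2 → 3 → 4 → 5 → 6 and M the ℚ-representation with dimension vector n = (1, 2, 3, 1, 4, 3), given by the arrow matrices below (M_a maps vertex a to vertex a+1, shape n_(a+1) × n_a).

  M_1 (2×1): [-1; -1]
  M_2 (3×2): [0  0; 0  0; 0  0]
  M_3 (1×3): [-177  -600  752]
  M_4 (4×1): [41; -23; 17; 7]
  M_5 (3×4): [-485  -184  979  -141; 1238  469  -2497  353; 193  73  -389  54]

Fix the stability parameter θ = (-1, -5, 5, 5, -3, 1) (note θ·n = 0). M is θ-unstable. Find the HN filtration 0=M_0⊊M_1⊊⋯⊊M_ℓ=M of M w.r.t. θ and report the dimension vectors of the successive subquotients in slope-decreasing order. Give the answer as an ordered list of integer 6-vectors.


Interval decomposition of M: I[1,2], I[2,2], I[3,3]^2, I[3,6], I[5,5], I[5,6]^2.
HN type (ℓ=5): μ^(1)=5; μ^(2)=2; μ^(3)=1; μ^(4)=-3; μ^(5)=-5

((0, 0, 2, 0, 0, 0); (0, 0, 1, 1, 1, 1); (0, 0, 0, 0, 0, 2); (1, 1, 0, 0, 3, 0); (0, 1, 0, 0, 0, 0))


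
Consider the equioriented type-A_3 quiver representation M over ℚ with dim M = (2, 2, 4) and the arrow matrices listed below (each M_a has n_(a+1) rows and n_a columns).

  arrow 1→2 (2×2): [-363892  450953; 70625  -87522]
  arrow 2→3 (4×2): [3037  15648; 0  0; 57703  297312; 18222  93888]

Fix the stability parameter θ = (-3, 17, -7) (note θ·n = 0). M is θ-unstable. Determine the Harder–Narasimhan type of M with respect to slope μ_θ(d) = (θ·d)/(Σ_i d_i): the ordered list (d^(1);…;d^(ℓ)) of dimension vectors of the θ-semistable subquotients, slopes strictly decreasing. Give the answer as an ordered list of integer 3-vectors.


Barcode: M ≅ I[1,2], I[1,3], I[3,3]^3. HN layers by μ_θ (4 steps, strictly decreasing):
  μ^(1)=17; μ^(2)=5; μ^(3)=-3; μ^(4)=-7

((0, 1, 0); (0, 1, 1); (2, 0, 0); (0, 0, 3))


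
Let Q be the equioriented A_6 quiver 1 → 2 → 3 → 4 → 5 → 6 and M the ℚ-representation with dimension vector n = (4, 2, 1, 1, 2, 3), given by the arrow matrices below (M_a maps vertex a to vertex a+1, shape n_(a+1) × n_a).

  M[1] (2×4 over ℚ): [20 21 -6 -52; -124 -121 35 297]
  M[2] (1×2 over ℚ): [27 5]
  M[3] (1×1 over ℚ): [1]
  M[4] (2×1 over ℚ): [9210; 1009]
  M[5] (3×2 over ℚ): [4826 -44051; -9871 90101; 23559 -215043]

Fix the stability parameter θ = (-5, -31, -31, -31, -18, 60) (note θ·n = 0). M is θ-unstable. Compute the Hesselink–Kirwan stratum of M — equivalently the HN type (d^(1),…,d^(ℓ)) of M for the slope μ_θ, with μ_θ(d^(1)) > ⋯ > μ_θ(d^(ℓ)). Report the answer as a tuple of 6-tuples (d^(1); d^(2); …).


Interval decomposition of M: I[1,1]^2, I[1,2], I[1,6], I[5,6], I[6,6].
HN type (ℓ=4): μ^(1)=60; μ^(2)=-5; μ^(3)=-18; μ^(4)=-49/2

((0, 0, 0, 0, 0, 3); (2, 0, 0, 0, 0, 0); (1, 1, 0, 0, 2, 0); (1, 1, 1, 1, 0, 0))


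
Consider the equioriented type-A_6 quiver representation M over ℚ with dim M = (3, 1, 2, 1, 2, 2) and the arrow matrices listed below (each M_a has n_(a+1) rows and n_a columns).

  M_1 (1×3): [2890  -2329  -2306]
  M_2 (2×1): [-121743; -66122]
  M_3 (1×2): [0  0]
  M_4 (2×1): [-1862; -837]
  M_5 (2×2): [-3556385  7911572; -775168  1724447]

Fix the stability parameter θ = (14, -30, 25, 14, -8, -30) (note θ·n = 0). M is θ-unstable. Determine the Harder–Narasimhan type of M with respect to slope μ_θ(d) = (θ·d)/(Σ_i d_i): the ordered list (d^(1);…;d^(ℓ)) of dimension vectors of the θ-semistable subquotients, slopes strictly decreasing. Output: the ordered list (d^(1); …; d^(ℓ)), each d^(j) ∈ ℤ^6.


Barcode: M ≅ I[1,1]^2, I[1,3], I[3,3], I[4,6], I[5,6]. HN layers by μ_θ (4 steps, strictly decreasing):
  μ^(1)=25; μ^(2)=14; μ^(3)=-8; μ^(4)=-19

((0, 0, 2, 0, 0, 0); (2, 0, 0, 0, 0, 0); (1, 1, 0, 1, 1, 1); (0, 0, 0, 0, 1, 1))


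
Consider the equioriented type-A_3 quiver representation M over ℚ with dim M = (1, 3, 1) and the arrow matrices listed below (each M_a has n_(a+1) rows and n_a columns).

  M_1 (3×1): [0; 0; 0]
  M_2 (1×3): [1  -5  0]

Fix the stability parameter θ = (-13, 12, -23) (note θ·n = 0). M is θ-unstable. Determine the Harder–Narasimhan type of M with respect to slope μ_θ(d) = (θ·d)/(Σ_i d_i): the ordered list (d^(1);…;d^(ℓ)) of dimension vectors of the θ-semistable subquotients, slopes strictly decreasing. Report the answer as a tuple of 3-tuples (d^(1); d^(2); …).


Interval decomposition of M: I[1,1], I[2,2]^2, I[2,3].
HN type (ℓ=3): μ^(1)=12; μ^(2)=-11/2; μ^(3)=-13

((0, 2, 0); (0, 1, 1); (1, 0, 0))


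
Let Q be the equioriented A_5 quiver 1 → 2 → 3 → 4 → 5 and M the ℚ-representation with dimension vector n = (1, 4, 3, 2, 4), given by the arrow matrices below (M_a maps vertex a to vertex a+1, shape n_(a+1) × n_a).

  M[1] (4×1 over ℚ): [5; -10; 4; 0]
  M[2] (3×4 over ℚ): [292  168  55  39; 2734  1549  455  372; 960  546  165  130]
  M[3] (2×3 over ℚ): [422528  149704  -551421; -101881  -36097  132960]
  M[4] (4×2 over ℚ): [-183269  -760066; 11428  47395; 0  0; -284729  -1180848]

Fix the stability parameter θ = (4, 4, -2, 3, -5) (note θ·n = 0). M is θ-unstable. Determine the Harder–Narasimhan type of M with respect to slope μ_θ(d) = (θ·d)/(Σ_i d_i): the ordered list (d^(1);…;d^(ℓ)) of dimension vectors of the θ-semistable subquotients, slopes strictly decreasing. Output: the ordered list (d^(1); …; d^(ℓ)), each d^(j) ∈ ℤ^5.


Barcode: M ≅ I[1,2], I[2,3], I[2,5]^2, I[5,5]^2. HN layers by μ_θ (4 steps, strictly decreasing):
  μ^(1)=4; μ^(2)=1; μ^(3)=0; μ^(4)=-5

((1, 1, 0, 0, 0); (0, 1, 1, 0, 0); (0, 2, 2, 2, 2); (0, 0, 0, 0, 2))


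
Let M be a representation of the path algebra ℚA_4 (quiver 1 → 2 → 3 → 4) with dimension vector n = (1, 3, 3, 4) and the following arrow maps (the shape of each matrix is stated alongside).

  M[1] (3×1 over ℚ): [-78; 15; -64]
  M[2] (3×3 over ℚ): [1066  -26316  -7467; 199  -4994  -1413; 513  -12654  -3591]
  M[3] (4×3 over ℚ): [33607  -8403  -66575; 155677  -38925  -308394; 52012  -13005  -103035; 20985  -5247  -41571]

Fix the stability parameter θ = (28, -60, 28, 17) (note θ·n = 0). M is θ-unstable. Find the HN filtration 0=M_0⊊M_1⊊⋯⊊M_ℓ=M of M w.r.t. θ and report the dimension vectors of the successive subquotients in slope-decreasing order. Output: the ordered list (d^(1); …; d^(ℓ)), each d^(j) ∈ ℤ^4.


Interval decomposition of M: I[1,2], I[2,4]^2, I[3,4], I[4,4].
HN type (ℓ=4): μ^(1)=45/2; μ^(2)=17; μ^(3)=-16; μ^(4)=-60

((0, 0, 3, 3); (0, 0, 0, 1); (1, 1, 0, 0); (0, 2, 0, 0))


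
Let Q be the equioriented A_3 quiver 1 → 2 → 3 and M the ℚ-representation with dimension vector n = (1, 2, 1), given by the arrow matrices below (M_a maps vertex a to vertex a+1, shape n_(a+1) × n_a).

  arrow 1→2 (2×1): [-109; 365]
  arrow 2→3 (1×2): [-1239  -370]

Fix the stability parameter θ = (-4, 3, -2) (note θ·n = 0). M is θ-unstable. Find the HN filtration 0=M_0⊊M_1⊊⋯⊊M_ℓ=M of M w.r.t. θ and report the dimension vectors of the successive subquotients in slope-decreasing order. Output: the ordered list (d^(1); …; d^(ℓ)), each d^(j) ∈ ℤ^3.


Barcode: M ≅ I[1,3], I[2,2]. HN layers by μ_θ (3 steps, strictly decreasing):
  μ^(1)=3; μ^(2)=1/2; μ^(3)=-4

((0, 1, 0); (0, 1, 1); (1, 0, 0))


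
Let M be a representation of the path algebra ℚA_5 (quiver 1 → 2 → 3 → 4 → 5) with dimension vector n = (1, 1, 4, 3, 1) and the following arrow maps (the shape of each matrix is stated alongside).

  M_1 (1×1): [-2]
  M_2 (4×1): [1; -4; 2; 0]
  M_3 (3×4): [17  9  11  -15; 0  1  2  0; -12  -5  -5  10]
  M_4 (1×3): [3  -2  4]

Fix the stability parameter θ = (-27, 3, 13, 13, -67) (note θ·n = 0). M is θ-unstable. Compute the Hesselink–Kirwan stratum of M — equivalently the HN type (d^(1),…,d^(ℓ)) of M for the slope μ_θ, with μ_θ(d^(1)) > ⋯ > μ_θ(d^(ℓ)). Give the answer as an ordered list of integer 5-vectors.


Barcode: M ≅ I[1,5], I[3,3], I[3,4]^2. HN layers by μ_θ (3 steps, strictly decreasing):
  μ^(1)=13; μ^(2)=-19/2; μ^(3)=-27

((0, 0, 3, 2, 0); (0, 1, 1, 1, 1); (1, 0, 0, 0, 0))


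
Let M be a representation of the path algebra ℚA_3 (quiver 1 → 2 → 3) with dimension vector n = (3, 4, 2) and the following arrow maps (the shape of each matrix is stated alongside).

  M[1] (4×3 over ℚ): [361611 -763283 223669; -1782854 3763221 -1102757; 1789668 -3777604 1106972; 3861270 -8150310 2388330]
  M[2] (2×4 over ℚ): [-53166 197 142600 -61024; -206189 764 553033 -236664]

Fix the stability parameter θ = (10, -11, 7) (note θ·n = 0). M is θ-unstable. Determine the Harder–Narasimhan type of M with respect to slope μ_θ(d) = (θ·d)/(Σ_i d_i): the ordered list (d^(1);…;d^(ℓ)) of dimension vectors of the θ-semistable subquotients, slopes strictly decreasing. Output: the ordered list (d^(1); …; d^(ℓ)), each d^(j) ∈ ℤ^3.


Barcode: M ≅ I[1,1], I[1,3]^2, I[2,2]^2. HN layers by μ_θ (4 steps, strictly decreasing):
  μ^(1)=10; μ^(2)=7; μ^(3)=-1/2; μ^(4)=-11

((1, 0, 0); (0, 0, 2); (2, 2, 0); (0, 2, 0))


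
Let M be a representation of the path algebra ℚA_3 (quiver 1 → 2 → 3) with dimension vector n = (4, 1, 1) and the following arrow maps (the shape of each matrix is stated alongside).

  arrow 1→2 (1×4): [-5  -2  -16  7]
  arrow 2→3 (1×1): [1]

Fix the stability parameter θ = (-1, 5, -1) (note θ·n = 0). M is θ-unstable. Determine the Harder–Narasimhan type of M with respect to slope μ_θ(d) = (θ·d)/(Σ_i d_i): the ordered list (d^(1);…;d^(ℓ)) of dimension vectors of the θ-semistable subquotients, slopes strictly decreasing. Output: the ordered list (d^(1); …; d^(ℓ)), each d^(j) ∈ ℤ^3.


Barcode: M ≅ I[1,1]^3, I[1,3]. HN layers by μ_θ (2 steps, strictly decreasing):
  μ^(1)=2; μ^(2)=-1

((0, 1, 1); (4, 0, 0))


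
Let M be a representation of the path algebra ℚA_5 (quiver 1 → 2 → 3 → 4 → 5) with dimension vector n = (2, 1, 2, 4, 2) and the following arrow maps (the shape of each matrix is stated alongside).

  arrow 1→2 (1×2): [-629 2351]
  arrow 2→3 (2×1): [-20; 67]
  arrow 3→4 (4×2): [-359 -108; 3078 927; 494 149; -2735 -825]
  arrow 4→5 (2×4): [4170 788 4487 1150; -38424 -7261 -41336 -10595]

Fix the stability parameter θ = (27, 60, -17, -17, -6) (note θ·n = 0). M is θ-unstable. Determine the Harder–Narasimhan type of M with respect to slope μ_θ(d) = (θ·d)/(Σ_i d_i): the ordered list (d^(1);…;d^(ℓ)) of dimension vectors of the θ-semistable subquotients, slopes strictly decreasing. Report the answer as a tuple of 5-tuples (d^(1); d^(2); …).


Interval decomposition of M: I[1,1], I[1,5], I[3,5], I[4,4]^2.
HN type (ℓ=4): μ^(1)=27; μ^(2)=47/5; μ^(3)=-6; μ^(4)=-17

((1, 0, 0, 0, 0); (1, 1, 1, 1, 1); (0, 0, 0, 0, 1); (0, 0, 1, 3, 0))


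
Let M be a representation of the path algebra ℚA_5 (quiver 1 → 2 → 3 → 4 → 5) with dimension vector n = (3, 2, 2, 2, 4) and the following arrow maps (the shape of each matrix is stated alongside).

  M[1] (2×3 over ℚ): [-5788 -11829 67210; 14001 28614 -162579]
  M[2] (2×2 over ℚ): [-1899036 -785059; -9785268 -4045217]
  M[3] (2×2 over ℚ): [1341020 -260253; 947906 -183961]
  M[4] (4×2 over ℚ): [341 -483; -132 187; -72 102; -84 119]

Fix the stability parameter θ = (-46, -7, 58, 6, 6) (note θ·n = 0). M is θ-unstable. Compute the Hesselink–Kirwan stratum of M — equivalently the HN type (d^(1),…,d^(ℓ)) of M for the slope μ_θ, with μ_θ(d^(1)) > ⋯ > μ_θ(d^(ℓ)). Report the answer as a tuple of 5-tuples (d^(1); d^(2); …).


Barcode: M ≅ I[1,1], I[1,2], I[1,5], I[3,5], I[5,5]^2. HN layers by μ_θ (4 steps, strictly decreasing):
  μ^(1)=70/3; μ^(2)=6; μ^(3)=-7; μ^(4)=-46

((0, 0, 2, 2, 2); (0, 0, 0, 0, 2); (0, 2, 0, 0, 0); (3, 0, 0, 0, 0))


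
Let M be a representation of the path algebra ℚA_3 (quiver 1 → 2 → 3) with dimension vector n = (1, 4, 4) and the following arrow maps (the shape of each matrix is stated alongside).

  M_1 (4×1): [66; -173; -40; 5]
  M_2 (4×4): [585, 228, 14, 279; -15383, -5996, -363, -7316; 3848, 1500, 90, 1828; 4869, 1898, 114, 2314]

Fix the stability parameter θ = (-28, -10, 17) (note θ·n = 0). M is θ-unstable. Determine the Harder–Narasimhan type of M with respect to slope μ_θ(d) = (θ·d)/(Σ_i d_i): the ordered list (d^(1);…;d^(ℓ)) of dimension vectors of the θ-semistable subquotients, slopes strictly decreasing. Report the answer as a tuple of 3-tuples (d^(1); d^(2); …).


Via rank(M_{q-1}∘⋯∘M_p): M ≅ I[1,3], I[2,2], I[2,3]^2, I[3,3].
μ_θ-semistable layers: μ^(1)=17; μ^(2)=-10; μ^(3)=-28

((0, 0, 4); (0, 4, 0); (1, 0, 0))


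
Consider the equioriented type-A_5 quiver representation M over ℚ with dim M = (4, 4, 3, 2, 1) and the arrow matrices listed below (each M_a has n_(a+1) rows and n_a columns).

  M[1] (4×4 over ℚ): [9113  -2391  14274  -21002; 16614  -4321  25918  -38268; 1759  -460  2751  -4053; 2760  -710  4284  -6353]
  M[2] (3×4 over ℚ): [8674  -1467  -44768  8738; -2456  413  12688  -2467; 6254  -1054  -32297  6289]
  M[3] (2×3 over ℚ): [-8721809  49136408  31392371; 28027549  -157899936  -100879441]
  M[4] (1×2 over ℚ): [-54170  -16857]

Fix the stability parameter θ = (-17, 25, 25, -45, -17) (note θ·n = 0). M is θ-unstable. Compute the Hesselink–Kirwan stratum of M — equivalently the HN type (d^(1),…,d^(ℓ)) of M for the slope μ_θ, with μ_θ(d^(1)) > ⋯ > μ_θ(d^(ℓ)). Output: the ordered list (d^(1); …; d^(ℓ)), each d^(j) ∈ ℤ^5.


Via rank(M_{q-1}∘⋯∘M_p): M ≅ I[1,2], I[1,3], I[1,4], I[1,5].
μ_θ-semistable layers: μ^(1)=25; μ^(2)=5/3; μ^(3)=-3; μ^(4)=-17

((0, 2, 1, 0, 0); (0, 1, 1, 1, 0); (0, 1, 1, 1, 1); (4, 0, 0, 0, 0))


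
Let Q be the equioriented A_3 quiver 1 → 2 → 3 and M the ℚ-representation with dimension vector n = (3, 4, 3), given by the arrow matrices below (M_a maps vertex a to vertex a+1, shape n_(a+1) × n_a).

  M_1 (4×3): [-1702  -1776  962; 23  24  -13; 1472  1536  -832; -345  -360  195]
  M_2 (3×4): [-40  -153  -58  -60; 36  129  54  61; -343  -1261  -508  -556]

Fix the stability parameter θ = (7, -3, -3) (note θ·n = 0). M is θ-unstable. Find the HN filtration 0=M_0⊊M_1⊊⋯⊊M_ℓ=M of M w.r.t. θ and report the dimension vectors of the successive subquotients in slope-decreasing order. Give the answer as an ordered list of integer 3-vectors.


Via rank(M_{q-1}∘⋯∘M_p): M ≅ I[1,1]^2, I[1,3], I[2,2], I[2,3]^2.
μ_θ-semistable layers: μ^(1)=7; μ^(2)=1/3; μ^(3)=-3

((2, 0, 0); (1, 1, 1); (0, 3, 2))
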